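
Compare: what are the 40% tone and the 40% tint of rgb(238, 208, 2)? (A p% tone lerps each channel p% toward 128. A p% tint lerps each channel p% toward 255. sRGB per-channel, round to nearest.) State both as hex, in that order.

40% tone:
  R: 238 − 44 = 194 → 194
  G: 208 − 32 = 176 → 176
  B: 2 + 50.4 = 52.4 → 52
  → #C2B034
40% tint:
  R: 238 + 0.4×(255−238) = 238 + 6.8 = 244.8 → 245
  G: 208 + 18.8 = 226.8 → 227
  B: 2 + 0.4×(255−2) = 2 + 101.2 = 103.2 → 103
  → #F5E367

#C2B034, #F5E367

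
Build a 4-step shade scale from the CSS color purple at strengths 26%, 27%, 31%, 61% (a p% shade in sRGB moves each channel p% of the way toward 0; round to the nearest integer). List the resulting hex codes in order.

#5F005F, #5D005D, #580058, #320032

CSS purple is rgb(128, 0, 128).
26%: (128 − 33.28 = 94.72→95, 0→0, 128 − 33.28 = 94.72→95) → #5F005F
27%: (128 − 34.56 = 93.44→93, 0→0, 128 − 34.56 = 93.44→93) → #5D005D
31%: (128 − 39.68 = 88.32→88, 0→0, 128 − 39.68 = 88.32→88) → #580058
61%: (128 − 78.08 = 49.92→50, 0→0, 128 − 78.08 = 49.92→50) → #320032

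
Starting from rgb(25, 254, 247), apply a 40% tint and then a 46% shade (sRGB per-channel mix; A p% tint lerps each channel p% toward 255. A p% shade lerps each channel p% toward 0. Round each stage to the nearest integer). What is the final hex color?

#3f8987

A 40% tint moves each channel 40% toward 255:
  R: 25 + 0.4×(255−25) = 25 + 92 = 117 → 117
  G: 254 + 0.4×(255−254) = 254 + 0.4 = 254.4 → 254
  B: 247 + 0.4×(255−247) = 247 + 3.2 = 250.2 → 250
After the tint: rgb(117, 254, 250) = #75fefa.
A 46% shade moves each channel 46% toward 0:
  R: 117 − 53.82 = 63.18 → 63
  G: 254 + 0.46×(0−254) = 254 − 116.84 = 137.16 → 137
  B: 250 − 115 = 135 → 135
rgb(63, 137, 135) = #3f8987.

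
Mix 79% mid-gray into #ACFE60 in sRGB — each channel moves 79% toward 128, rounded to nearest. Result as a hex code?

#ACFE60 is rgb(172, 254, 96).
Lerp each channel 79% toward 128:
  R: 172 − 34.76 = 137.24 → 137
  G: 254 + 0.79×(128−254) = 254 − 99.54 = 154.46 → 154
  B: 96 + 25.28 = 121.28 → 121
rgb(137, 154, 121) = #899A79.

#899A79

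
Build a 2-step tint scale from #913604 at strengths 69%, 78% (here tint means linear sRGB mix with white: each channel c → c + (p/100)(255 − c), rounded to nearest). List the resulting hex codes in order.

#DDC1B1, #E7D3C8

#913604 is rgb(145, 54, 4).
69%: (145 + 75.9 = 220.9→221, 54 + 138.69 = 192.69→193, 4 + 173.19 = 177.19→177) → #DDC1B1
78%: (145 + 85.8 = 230.8→231, 54 + 156.78 = 210.78→211, 4 + 195.78 = 199.78→200) → #E7D3C8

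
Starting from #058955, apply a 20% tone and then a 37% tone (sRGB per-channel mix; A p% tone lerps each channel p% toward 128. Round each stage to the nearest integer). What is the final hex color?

#42846B

#058955 is rgb(5, 137, 85).
Per channel, c → c + 0.2(128 − c):
  R: 5 + 24.6 = 29.6 → 30
  G: 137 + 0.2×(128−137) = 137 − 1.8 = 135.2 → 135
  B: 85 + 0.2×(128−85) = 85 + 8.6 = 93.6 → 94
After the tone: rgb(30, 135, 94) = #1E875E.
Lerp each channel 37% toward 128:
  R: 30 + 0.37×(128−30) = 30 + 36.26 = 66.26 → 66
  G: 135 − 2.59 = 132.41 → 132
  B: 94 + 0.37×(128−94) = 94 + 12.58 = 106.58 → 107
rgb(66, 132, 107) = #42846B.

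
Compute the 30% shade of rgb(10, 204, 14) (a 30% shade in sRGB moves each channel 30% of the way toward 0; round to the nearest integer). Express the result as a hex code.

A 30% shade moves each channel 30% toward 0:
  R: 10 − 3 = 7 → 7
  G: 204 − 61.2 = 142.8 → 143
  B: 14 + 0.3×(0−14) = 14 − 4.2 = 9.8 → 10
rgb(7, 143, 10) = #078F0A.

#078F0A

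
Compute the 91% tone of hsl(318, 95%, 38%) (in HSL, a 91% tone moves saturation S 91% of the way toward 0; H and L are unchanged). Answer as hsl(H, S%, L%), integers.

hsl(318, 9%, 38%)

S moves 91% from 95 toward 0: 95 − 86.45 = 8.55 → 9.
H and L are unchanged.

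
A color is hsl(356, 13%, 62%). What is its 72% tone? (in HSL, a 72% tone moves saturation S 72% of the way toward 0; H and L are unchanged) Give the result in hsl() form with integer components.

S moves 72% from 13 toward 0: 13 − 9.36 = 3.64 → 4.
H and L are unchanged.

hsl(356, 4%, 62%)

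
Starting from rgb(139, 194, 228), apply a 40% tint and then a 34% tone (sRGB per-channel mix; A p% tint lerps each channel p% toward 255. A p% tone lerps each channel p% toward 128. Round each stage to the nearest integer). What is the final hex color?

#a6bbc9

Lerp each channel 40% toward 255:
  R: 139 + 0.4×(255−139) = 139 + 46.4 = 185.4 → 185
  G: 194 + 0.4×(255−194) = 194 + 24.4 = 218.4 → 218
  B: 228 + 0.4×(255−228) = 228 + 10.8 = 238.8 → 239
After the tint: rgb(185, 218, 239) = #b9daef.
Per channel, c → c + 0.34(128 − c):
  R: 185 + 0.34×(128−185) = 185 − 19.38 = 165.62 → 166
  G: 218 + 0.34×(128−218) = 218 − 30.6 = 187.4 → 187
  B: 239 + 0.34×(128−239) = 239 − 37.74 = 201.26 → 201
rgb(166, 187, 201) = #a6bbc9.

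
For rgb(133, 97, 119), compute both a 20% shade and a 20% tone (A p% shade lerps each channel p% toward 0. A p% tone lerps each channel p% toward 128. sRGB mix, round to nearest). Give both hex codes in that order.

#6a4e5f, #846779

20% shade:
  R: 133 − 26.6 = 106.4 → 106
  G: 97 − 19.4 = 77.6 → 78
  B: 119 + 0.2×(0−119) = 119 − 23.8 = 95.2 → 95
  → #6a4e5f
20% tone:
  R: 133 − 1 = 132 → 132
  G: 97 + 0.2×(128−97) = 97 + 6.2 = 103.2 → 103
  B: 119 + 0.2×(128−119) = 119 + 1.8 = 120.8 → 121
  → #846779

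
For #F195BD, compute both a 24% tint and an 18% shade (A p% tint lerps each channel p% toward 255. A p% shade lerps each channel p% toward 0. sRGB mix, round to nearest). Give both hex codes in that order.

#F4AECD, #C67A9B

#F195BD is rgb(241, 149, 189).
24% tint:
  R: 241 + 0.24×(255−241) = 241 + 3.36 = 244.36 → 244
  G: 149 + 0.24×(255−149) = 149 + 25.44 = 174.44 → 174
  B: 189 + 15.84 = 204.84 → 205
  → #F4AECD
18% shade:
  R: 241 − 43.38 = 197.62 → 198
  G: 149 + 0.18×(0−149) = 149 − 26.82 = 122.18 → 122
  B: 189 + 0.18×(0−189) = 189 − 34.02 = 154.98 → 155
  → #C67A9B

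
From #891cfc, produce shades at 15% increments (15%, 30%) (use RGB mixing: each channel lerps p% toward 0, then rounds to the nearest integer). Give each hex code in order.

#891cfc is rgb(137, 28, 252).
15%: (137 − 20.55 = 116.45→116, 28 − 4.2 = 23.8→24, 252 − 37.8 = 214.2→214) → #7418d6
30%: (137 − 41.1 = 95.9→96, 28 − 8.4 = 19.6→20, 252 − 75.6 = 176.4→176) → #6014b0

#7418d6, #6014b0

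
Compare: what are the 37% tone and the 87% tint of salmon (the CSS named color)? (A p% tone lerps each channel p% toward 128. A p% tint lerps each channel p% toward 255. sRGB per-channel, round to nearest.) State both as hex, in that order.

#CD8077, #FEEEED

CSS salmon is rgb(250, 128, 114).
37% tone:
  R: 250 − 45.14 = 204.86 → 205
  G: 128 + 0.37×(128−128) = 128 + 0 = 128 → 128
  B: 114 + 0.37×(128−114) = 114 + 5.18 = 119.18 → 119
  → #CD8077
87% tint:
  R: 250 + 4.35 = 254.35 → 254
  G: 128 + 110.49 = 238.49 → 238
  B: 114 + 0.87×(255−114) = 114 + 122.67 = 236.67 → 237
  → #FEEEED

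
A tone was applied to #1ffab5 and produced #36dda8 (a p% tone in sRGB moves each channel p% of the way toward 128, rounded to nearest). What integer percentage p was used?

#1ffab5 is rgb(31, 250, 181); #36dda8 is rgb(54, 221, 168).
On the G channel (widest range): 221 ≈ 250 + (p/100)(128 − 250), so p ≈ 100×(221 − 250)/(128 − 250) = -2900/-122 = 23.77.
p = 24 reproduces all three channels after rounding.

24%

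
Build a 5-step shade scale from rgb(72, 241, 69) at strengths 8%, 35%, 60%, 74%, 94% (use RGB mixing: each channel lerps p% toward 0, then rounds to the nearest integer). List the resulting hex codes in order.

8%: (72 − 5.76 = 66.24→66, 241 − 19.28 = 221.72→222, 69 − 5.52 = 63.48→63) → #42de3f
35%: (72 − 25.2 = 46.8→47, 241 − 84.35 = 156.65→157, 69 − 24.15 = 44.85→45) → #2f9d2d
60%: (72 − 43.2 = 28.8→29, 241 − 144.6 = 96.4→96, 69 − 41.4 = 27.6→28) → #1d601c
74%: (72 − 53.28 = 18.72→19, 241 − 178.34 = 62.66→63, 69 − 51.06 = 17.94→18) → #133f12
94%: (72 − 67.68 = 4.32→4, 241 − 226.54 = 14.46→14, 69 − 64.86 = 4.14→4) → #040e04

#42de3f, #2f9d2d, #1d601c, #133f12, #040e04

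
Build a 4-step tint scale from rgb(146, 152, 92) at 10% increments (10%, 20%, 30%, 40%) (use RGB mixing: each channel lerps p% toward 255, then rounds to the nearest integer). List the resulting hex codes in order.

#9da26c, #a8ad7d, #b3b78d, #bec19d

10%: (146 + 10.9 = 156.9→157, 152 + 10.3 = 162.3→162, 92 + 16.3 = 108.3→108) → #9da26c
20%: (146 + 21.8 = 167.8→168, 152 + 20.6 = 172.6→173, 92 + 32.6 = 124.6→125) → #a8ad7d
30%: (146 + 32.7 = 178.7→179, 152 + 30.9 = 182.9→183, 92 + 48.9 = 140.9→141) → #b3b78d
40%: (146 + 43.6 = 189.6→190, 152 + 41.2 = 193.2→193, 92 + 65.2 = 157.2→157) → #bec19d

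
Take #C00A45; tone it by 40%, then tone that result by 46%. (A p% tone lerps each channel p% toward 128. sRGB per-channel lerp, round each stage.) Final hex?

#C00A45 is rgb(192, 10, 69).
A 40% tone moves each channel 40% toward 128:
  R: 192 + 0.4×(128−192) = 192 − 25.6 = 166.4 → 166
  G: 10 + 47.2 = 57.2 → 57
  B: 69 + 0.4×(128−69) = 69 + 23.6 = 92.6 → 93
After the tone: rgb(166, 57, 93) = #A6395D.
Per channel, c → c + 0.46(128 − c):
  R: 166 + 0.46×(128−166) = 166 − 17.48 = 148.52 → 149
  G: 57 + 32.66 = 89.66 → 90
  B: 93 + 0.46×(128−93) = 93 + 16.1 = 109.1 → 109
rgb(149, 90, 109) = #955A6D.

#955A6D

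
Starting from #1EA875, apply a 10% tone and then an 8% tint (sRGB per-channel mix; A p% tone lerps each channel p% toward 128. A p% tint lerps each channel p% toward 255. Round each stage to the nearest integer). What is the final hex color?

#1EA875 is rgb(30, 168, 117).
Per channel, c → c + 0.1(128 − c):
  R: 30 + 0.1×(128−30) = 30 + 9.8 = 39.8 → 40
  G: 168 − 4 = 164 → 164
  B: 117 + 1.1 = 118.1 → 118
After the tone: rgb(40, 164, 118) = #28A476.
Lerp each channel 8% toward 255:
  R: 40 + 0.08×(255−40) = 40 + 17.2 = 57.2 → 57
  G: 164 + 0.08×(255−164) = 164 + 7.28 = 171.28 → 171
  B: 118 + 0.08×(255−118) = 118 + 10.96 = 128.96 → 129
rgb(57, 171, 129) = #39AB81.

#39AB81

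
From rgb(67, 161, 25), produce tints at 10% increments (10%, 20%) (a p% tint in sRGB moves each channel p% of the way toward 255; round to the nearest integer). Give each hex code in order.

#56AA30, #69B447

10%: (67 + 18.8 = 85.8→86, 161 + 9.4 = 170.4→170, 25 + 23 = 48→48) → #56AA30
20%: (67 + 37.6 = 104.6→105, 161 + 18.8 = 179.8→180, 25 + 46 = 71→71) → #69B447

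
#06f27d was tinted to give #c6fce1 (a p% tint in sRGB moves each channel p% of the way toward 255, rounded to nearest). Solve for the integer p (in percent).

77%

#06f27d is rgb(6, 242, 125); #c6fce1 is rgb(198, 252, 225).
On the R channel (widest range): 198 ≈ 6 + (p/100)(255 − 6), so p ≈ 100×(198 − 6)/(255 − 6) = 19200/249 = 77.11.
p = 77 reproduces all three channels after rounding.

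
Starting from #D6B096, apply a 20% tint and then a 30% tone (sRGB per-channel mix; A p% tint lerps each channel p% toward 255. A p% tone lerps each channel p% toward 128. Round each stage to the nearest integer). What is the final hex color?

#D6B096 is rgb(214, 176, 150).
A 20% tint moves each channel 20% toward 255:
  R: 214 + 8.2 = 222.2 → 222
  G: 176 + 0.2×(255−176) = 176 + 15.8 = 191.8 → 192
  B: 150 + 0.2×(255−150) = 150 + 21 = 171 → 171
After the tint: rgb(222, 192, 171) = #DEC0AB.
Per channel, c → c + 0.3(128 − c):
  R: 222 − 28.2 = 193.8 → 194
  G: 192 + 0.3×(128−192) = 192 − 19.2 = 172.8 → 173
  B: 171 + 0.3×(128−171) = 171 − 12.9 = 158.1 → 158
rgb(194, 173, 158) = #C2AD9E.

#C2AD9E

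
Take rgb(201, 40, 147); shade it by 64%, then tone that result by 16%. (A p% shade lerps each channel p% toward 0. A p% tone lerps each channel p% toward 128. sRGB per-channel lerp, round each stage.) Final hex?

Per channel, c → c + 0.64(0 − c):
  R: 201 + 0.64×(0−201) = 201 − 128.64 = 72.36 → 72
  G: 40 + 0.64×(0−40) = 40 − 25.6 = 14.4 → 14
  B: 147 + 0.64×(0−147) = 147 − 94.08 = 52.92 → 53
After the shade: rgb(72, 14, 53) = #480E35.
Per channel, c → c + 0.16(128 − c):
  R: 72 + 0.16×(128−72) = 72 + 8.96 = 80.96 → 81
  G: 14 + 18.24 = 32.24 → 32
  B: 53 + 12 = 65 → 65
rgb(81, 32, 65) = #512041.

#512041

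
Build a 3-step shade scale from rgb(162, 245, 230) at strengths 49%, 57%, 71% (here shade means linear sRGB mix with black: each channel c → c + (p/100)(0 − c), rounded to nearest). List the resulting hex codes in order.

49%: (162 − 79.38 = 82.62→83, 245 − 120.05 = 124.95→125, 230 − 112.7 = 117.3→117) → #537D75
57%: (162 − 92.34 = 69.66→70, 245 − 139.65 = 105.35→105, 230 − 131.1 = 98.9→99) → #466963
71%: (162 − 115.02 = 46.98→47, 245 − 173.95 = 71.05→71, 230 − 163.3 = 66.7→67) → #2F4743

#537D75, #466963, #2F4743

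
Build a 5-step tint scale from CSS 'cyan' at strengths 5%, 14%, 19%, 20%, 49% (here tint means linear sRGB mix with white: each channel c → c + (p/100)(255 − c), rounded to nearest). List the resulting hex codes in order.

CSS cyan is rgb(0, 255, 255).
5%: (0 + 12.75 = 12.75→13, 255→255, 255→255) → #0DFFFF
14%: (0 + 35.7 = 35.7→36, 255→255, 255→255) → #24FFFF
19%: (0 + 48.45 = 48.45→48, 255→255, 255→255) → #30FFFF
20%: (0 + 51 = 51→51, 255→255, 255→255) → #33FFFF
49%: (0 + 124.95 = 124.95→125, 255→255, 255→255) → #7DFFFF

#0DFFFF, #24FFFF, #30FFFF, #33FFFF, #7DFFFF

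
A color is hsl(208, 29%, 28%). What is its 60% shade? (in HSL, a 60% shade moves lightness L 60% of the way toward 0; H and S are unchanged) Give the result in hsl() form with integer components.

L moves 60% from 28 toward 0: 28 − 16.8 = 11.2 → 11.
H and S are unchanged.

hsl(208, 29%, 11%)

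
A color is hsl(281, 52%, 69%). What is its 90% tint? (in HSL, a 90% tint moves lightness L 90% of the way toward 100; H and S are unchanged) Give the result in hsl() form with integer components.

L moves 90% from 69 toward 100: 69 + 27.9 = 96.9 → 97.
H and S are unchanged.

hsl(281, 52%, 97%)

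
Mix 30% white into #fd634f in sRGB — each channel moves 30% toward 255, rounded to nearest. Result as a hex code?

#fe9284

#fd634f is rgb(253, 99, 79).
A 30% tint moves each channel 30% toward 255:
  R: 253 + 0.6 = 253.6 → 254
  G: 99 + 0.3×(255−99) = 99 + 46.8 = 145.8 → 146
  B: 79 + 0.3×(255−79) = 79 + 52.8 = 131.8 → 132
rgb(254, 146, 132) = #fe9284.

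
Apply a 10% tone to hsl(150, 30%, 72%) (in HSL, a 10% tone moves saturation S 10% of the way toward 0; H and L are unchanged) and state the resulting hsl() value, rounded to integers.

S moves 10% from 30 toward 0: 30 − 3 = 27 → 27.
H and L are unchanged.

hsl(150, 27%, 72%)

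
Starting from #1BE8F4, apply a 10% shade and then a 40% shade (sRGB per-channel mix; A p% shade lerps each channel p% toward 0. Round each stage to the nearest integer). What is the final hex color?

#1BE8F4 is rgb(27, 232, 244).
A 10% shade moves each channel 10% toward 0:
  R: 27 − 2.7 = 24.3 → 24
  G: 232 − 23.2 = 208.8 → 209
  B: 244 − 24.4 = 219.6 → 220
After the shade: rgb(24, 209, 220) = #18D1DC.
A 40% shade moves each channel 40% toward 0:
  R: 24 + 0.4×(0−24) = 24 − 9.6 = 14.4 → 14
  G: 209 + 0.4×(0−209) = 209 − 83.6 = 125.4 → 125
  B: 220 − 88 = 132 → 132
rgb(14, 125, 132) = #0E7D84.

#0E7D84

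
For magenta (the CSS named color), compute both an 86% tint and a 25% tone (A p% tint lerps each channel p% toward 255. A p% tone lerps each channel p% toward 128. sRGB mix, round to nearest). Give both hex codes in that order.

#ffdbff, #df20df

CSS magenta is rgb(255, 0, 255).
86% tint:
  R: 255 + 0.86×(255−255) = 255 + 0 = 255 → 255
  G: 0 + 0.86×(255−0) = 0 + 219.3 = 219.3 → 219
  B: 255 + 0.86×(255−255) = 255 + 0 = 255 → 255
  → #ffdbff
25% tone:
  R: 255 − 31.75 = 223.25 → 223
  G: 0 + 0.25×(128−0) = 0 + 32 = 32 → 32
  B: 255 + 0.25×(128−255) = 255 − 31.75 = 223.25 → 223
  → #df20df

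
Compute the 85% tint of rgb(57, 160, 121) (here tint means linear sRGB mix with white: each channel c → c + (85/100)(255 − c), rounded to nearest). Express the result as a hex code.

Lerp each channel 85% toward 255:
  R: 57 + 0.85×(255−57) = 57 + 168.3 = 225.3 → 225
  G: 160 + 0.85×(255−160) = 160 + 80.75 = 240.75 → 241
  B: 121 + 113.9 = 234.9 → 235
rgb(225, 241, 235) = #e1f1eb.

#e1f1eb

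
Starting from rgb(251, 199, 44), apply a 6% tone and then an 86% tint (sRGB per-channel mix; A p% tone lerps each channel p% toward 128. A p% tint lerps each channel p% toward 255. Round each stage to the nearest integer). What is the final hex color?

#fdf7e2

A 6% tone moves each channel 6% toward 128:
  R: 251 + 0.06×(128−251) = 251 − 7.38 = 243.62 → 244
  G: 199 − 4.26 = 194.74 → 195
  B: 44 + 0.06×(128−44) = 44 + 5.04 = 49.04 → 49
After the tone: rgb(244, 195, 49) = #f4c331.
An 86% tint moves each channel 86% toward 255:
  R: 244 + 0.86×(255−244) = 244 + 9.46 = 253.46 → 253
  G: 195 + 51.6 = 246.6 → 247
  B: 49 + 0.86×(255−49) = 49 + 177.16 = 226.16 → 226
rgb(253, 247, 226) = #fdf7e2.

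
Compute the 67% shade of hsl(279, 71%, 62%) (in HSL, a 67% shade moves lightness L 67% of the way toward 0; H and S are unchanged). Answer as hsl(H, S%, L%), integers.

hsl(279, 71%, 20%)

L moves 67% from 62 toward 0: 62 − 41.54 = 20.46 → 20.
H and S are unchanged.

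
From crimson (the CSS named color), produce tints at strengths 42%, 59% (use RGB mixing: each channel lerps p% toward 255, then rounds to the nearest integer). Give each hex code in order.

CSS crimson is rgb(220, 20, 60).
42%: (220 + 14.7 = 234.7→235, 20 + 98.7 = 118.7→119, 60 + 81.9 = 141.9→142) → #EB778E
59%: (220 + 20.65 = 240.65→241, 20 + 138.65 = 158.65→159, 60 + 115.05 = 175.05→175) → #F19FAF

#EB778E, #F19FAF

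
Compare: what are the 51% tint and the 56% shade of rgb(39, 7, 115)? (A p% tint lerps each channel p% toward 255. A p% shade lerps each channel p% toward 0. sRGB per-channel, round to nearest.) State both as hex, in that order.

#9585BA, #110333

51% tint:
  R: 39 + 0.51×(255−39) = 39 + 110.16 = 149.16 → 149
  G: 7 + 0.51×(255−7) = 7 + 126.48 = 133.48 → 133
  B: 115 + 0.51×(255−115) = 115 + 71.4 = 186.4 → 186
  → #9585BA
56% shade:
  R: 39 − 21.84 = 17.16 → 17
  G: 7 + 0.56×(0−7) = 7 − 3.92 = 3.08 → 3
  B: 115 − 64.4 = 50.6 → 51
  → #110333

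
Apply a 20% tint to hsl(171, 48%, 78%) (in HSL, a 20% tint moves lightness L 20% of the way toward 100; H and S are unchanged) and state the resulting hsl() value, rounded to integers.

hsl(171, 48%, 82%)

L moves 20% from 78 toward 100: 78 + 4.4 = 82.4 → 82.
H and S are unchanged.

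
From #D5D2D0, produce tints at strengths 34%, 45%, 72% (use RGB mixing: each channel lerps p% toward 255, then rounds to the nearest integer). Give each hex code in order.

#D5D2D0 is rgb(213, 210, 208).
34%: (213 + 14.28 = 227.28→227, 210 + 15.3 = 225.3→225, 208 + 15.98 = 223.98→224) → #E3E1E0
45%: (213 + 18.9 = 231.9→232, 210 + 20.25 = 230.25→230, 208 + 21.15 = 229.15→229) → #E8E6E5
72%: (213 + 30.24 = 243.24→243, 210 + 32.4 = 242.4→242, 208 + 33.84 = 241.84→242) → #F3F2F2

#E3E1E0, #E8E6E5, #F3F2F2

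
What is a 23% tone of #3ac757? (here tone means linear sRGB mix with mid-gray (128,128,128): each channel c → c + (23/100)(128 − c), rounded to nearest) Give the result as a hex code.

#3ac757 is rgb(58, 199, 87).
A 23% tone moves each channel 23% toward 128:
  R: 58 + 0.23×(128−58) = 58 + 16.1 = 74.1 → 74
  G: 199 + 0.23×(128−199) = 199 − 16.33 = 182.67 → 183
  B: 87 + 9.43 = 96.43 → 96
rgb(74, 183, 96) = #4ab760.

#4ab760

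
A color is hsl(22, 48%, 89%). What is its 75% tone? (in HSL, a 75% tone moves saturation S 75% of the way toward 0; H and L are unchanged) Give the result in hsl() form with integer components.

S moves 75% from 48 toward 0: 48 − 36 = 12 → 12.
H and L are unchanged.

hsl(22, 12%, 89%)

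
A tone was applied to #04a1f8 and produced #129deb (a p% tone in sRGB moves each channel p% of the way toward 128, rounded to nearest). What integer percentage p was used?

#04a1f8 is rgb(4, 161, 248); #129deb is rgb(18, 157, 235).
On the R channel (widest range): 18 ≈ 4 + (p/100)(128 − 4), so p ≈ 100×(18 − 4)/(128 − 4) = 1400/124 = 11.29.
p = 11 reproduces all three channels after rounding.

11%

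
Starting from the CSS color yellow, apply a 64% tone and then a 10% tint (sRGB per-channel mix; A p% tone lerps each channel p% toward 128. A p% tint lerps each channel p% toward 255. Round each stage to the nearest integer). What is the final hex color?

#B6B663

CSS yellow is rgb(255, 255, 0).
A 64% tone moves each channel 64% toward 128:
  R: 255 + 0.64×(128−255) = 255 − 81.28 = 173.72 → 174
  G: 255 + 0.64×(128−255) = 255 − 81.28 = 173.72 → 174
  B: 0 + 0.64×(128−0) = 0 + 81.92 = 81.92 → 82
After the tone: rgb(174, 174, 82) = #AEAE52.
Per channel, c → c + 0.1(255 − c):
  R: 174 + 0.1×(255−174) = 174 + 8.1 = 182.1 → 182
  G: 174 + 0.1×(255−174) = 174 + 8.1 = 182.1 → 182
  B: 82 + 17.3 = 99.3 → 99
rgb(182, 182, 99) = #B6B663.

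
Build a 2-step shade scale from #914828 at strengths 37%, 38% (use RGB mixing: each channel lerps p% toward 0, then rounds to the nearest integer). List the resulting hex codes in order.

#5b2d19, #5a2d19

#914828 is rgb(145, 72, 40).
37%: (145 − 53.65 = 91.35→91, 72 − 26.64 = 45.36→45, 40 − 14.8 = 25.2→25) → #5b2d19
38%: (145 − 55.1 = 89.9→90, 72 − 27.36 = 44.64→45, 40 − 15.2 = 24.8→25) → #5a2d19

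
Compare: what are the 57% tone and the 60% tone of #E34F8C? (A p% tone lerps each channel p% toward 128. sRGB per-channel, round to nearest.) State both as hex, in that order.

#AB6B85, #A86C85

#E34F8C is rgb(227, 79, 140).
57% tone:
  R: 227 + 0.57×(128−227) = 227 − 56.43 = 170.57 → 171
  G: 79 + 0.57×(128−79) = 79 + 27.93 = 106.93 → 107
  B: 140 − 6.84 = 133.16 → 133
  → #AB6B85
60% tone:
  R: 227 − 59.4 = 167.6 → 168
  G: 79 + 29.4 = 108.4 → 108
  B: 140 + 0.6×(128−140) = 140 − 7.2 = 132.8 → 133
  → #A86C85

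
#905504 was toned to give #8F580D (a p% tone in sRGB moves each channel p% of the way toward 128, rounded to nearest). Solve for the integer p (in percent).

7%

#905504 is rgb(144, 85, 4); #8F580D is rgb(143, 88, 13).
On the B channel (widest range): 13 ≈ 4 + (p/100)(128 − 4), so p ≈ 100×(13 − 4)/(128 − 4) = 900/124 = 7.26.
p = 7 reproduces all three channels after rounding.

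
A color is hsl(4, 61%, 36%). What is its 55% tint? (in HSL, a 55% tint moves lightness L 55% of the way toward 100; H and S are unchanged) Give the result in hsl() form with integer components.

hsl(4, 61%, 71%)

L moves 55% from 36 toward 100: 36 + 35.2 = 71.2 → 71.
H and S are unchanged.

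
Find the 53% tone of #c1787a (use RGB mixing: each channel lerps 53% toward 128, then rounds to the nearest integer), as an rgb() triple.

#c1787a is rgb(193, 120, 122).
A 53% tone moves each channel 53% toward 128:
  R: 193 − 34.45 = 158.55 → 159
  G: 120 + 4.24 = 124.24 → 124
  B: 122 + 0.53×(128−122) = 122 + 3.18 = 125.18 → 125

rgb(159, 124, 125)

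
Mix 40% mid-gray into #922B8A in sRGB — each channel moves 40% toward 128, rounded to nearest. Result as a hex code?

#8B4D86

#922B8A is rgb(146, 43, 138).
Lerp each channel 40% toward 128:
  R: 146 − 7.2 = 138.8 → 139
  G: 43 + 34 = 77 → 77
  B: 138 − 4 = 134 → 134
rgb(139, 77, 134) = #8B4D86.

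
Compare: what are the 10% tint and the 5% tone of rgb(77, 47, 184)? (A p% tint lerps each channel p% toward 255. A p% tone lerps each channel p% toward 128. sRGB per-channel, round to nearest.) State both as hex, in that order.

#5F44BF, #5033B5

10% tint:
  R: 77 + 0.1×(255−77) = 77 + 17.8 = 94.8 → 95
  G: 47 + 20.8 = 67.8 → 68
  B: 184 + 7.1 = 191.1 → 191
  → #5F44BF
5% tone:
  R: 77 + 2.55 = 79.55 → 80
  G: 47 + 0.05×(128−47) = 47 + 4.05 = 51.05 → 51
  B: 184 + 0.05×(128−184) = 184 − 2.8 = 181.2 → 181
  → #5033B5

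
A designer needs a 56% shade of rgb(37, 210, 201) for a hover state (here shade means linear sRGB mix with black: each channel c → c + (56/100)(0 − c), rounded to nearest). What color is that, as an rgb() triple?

A 56% shade moves each channel 56% toward 0:
  R: 37 − 20.72 = 16.28 → 16
  G: 210 + 0.56×(0−210) = 210 − 117.6 = 92.4 → 92
  B: 201 + 0.56×(0−201) = 201 − 112.56 = 88.44 → 88

rgb(16, 92, 88)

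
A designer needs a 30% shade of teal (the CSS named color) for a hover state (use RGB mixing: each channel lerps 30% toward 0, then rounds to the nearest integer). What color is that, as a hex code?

#005a5a

CSS teal is rgb(0, 128, 128).
A 30% shade moves each channel 30% toward 0:
  R: 0 + 0.3×(0−0) = 0 + 0 = 0 → 0
  G: 128 − 38.4 = 89.6 → 90
  B: 128 − 38.4 = 89.6 → 90
rgb(0, 90, 90) = #005a5a.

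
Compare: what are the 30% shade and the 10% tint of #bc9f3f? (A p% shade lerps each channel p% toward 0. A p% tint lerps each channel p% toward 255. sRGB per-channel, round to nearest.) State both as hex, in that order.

#846f2c, #c3a952

#bc9f3f is rgb(188, 159, 63).
30% shade:
  R: 188 − 56.4 = 131.6 → 132
  G: 159 + 0.3×(0−159) = 159 − 47.7 = 111.3 → 111
  B: 63 + 0.3×(0−63) = 63 − 18.9 = 44.1 → 44
  → #846f2c
10% tint:
  R: 188 + 6.7 = 194.7 → 195
  G: 159 + 0.1×(255−159) = 159 + 9.6 = 168.6 → 169
  B: 63 + 19.2 = 82.2 → 82
  → #c3a952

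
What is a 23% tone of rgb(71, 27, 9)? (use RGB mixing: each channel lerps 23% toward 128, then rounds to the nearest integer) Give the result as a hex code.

Per channel, c → c + 0.23(128 − c):
  R: 71 + 0.23×(128−71) = 71 + 13.11 = 84.11 → 84
  G: 27 + 23.23 = 50.23 → 50
  B: 9 + 0.23×(128−9) = 9 + 27.37 = 36.37 → 36
rgb(84, 50, 36) = #543224.

#543224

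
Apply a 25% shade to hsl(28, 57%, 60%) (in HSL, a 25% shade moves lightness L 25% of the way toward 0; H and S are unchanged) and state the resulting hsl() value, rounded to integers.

hsl(28, 57%, 45%)

L moves 25% from 60 toward 0: 60 − 15 = 45 → 45.
H and S are unchanged.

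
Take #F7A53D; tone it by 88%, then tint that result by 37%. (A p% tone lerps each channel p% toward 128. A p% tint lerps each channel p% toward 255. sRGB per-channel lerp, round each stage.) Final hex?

#F7A53D is rgb(247, 165, 61).
Per channel, c → c + 0.88(128 − c):
  R: 247 − 104.72 = 142.28 → 142
  G: 165 + 0.88×(128−165) = 165 − 32.56 = 132.44 → 132
  B: 61 + 0.88×(128−61) = 61 + 58.96 = 119.96 → 120
After the tone: rgb(142, 132, 120) = #8E8478.
A 37% tint moves each channel 37% toward 255:
  R: 142 + 41.81 = 183.81 → 184
  G: 132 + 45.51 = 177.51 → 178
  B: 120 + 0.37×(255−120) = 120 + 49.95 = 169.95 → 170
rgb(184, 178, 170) = #B8B2AA.

#B8B2AA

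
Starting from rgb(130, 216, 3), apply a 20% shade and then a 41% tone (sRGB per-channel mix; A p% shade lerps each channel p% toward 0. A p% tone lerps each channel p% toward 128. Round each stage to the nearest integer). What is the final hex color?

#729b36

A 20% shade moves each channel 20% toward 0:
  R: 130 − 26 = 104 → 104
  G: 216 + 0.2×(0−216) = 216 − 43.2 = 172.8 → 173
  B: 3 − 0.6 = 2.4 → 2
After the shade: rgb(104, 173, 2) = #68ad02.
Per channel, c → c + 0.41(128 − c):
  R: 104 + 9.84 = 113.84 → 114
  G: 173 + 0.41×(128−173) = 173 − 18.45 = 154.55 → 155
  B: 2 + 51.66 = 53.66 → 54
rgb(114, 155, 54) = #729b36.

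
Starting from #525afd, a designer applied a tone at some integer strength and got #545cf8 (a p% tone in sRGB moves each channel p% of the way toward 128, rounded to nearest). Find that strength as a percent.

4%

#525afd is rgb(82, 90, 253); #545cf8 is rgb(84, 92, 248).
On the B channel (widest range): 248 ≈ 253 + (p/100)(128 − 253), so p ≈ 100×(248 − 253)/(128 − 253) = -500/-125 = 4.00.
p = 4 reproduces all three channels after rounding.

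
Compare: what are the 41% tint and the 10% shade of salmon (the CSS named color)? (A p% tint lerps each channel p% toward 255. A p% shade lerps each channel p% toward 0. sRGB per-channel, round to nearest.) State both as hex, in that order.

CSS salmon is rgb(250, 128, 114).
41% tint:
  R: 250 + 0.41×(255−250) = 250 + 2.05 = 252.05 → 252
  G: 128 + 52.07 = 180.07 → 180
  B: 114 + 0.41×(255−114) = 114 + 57.81 = 171.81 → 172
  → #fcb4ac
10% shade:
  R: 250 − 25 = 225 → 225
  G: 128 + 0.1×(0−128) = 128 − 12.8 = 115.2 → 115
  B: 114 + 0.1×(0−114) = 114 − 11.4 = 102.6 → 103
  → #e17367

#fcb4ac, #e17367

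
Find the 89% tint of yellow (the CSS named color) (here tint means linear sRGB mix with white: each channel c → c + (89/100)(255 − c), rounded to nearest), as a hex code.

#ffffe3

CSS yellow is rgb(255, 255, 0).
An 89% tint moves each channel 89% toward 255:
  R: 255 + 0 = 255 → 255
  G: 255 + 0.89×(255−255) = 255 + 0 = 255 → 255
  B: 0 + 0.89×(255−0) = 0 + 226.95 = 226.95 → 227
rgb(255, 255, 227) = #ffffe3.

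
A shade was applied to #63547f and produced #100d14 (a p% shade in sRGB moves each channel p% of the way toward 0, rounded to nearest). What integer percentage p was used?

84%

#63547f is rgb(99, 84, 127); #100d14 is rgb(16, 13, 20).
On the B channel (widest range): 20 ≈ 127 + (p/100)(0 − 127), so p ≈ 100×(20 − 127)/(0 − 127) = -10700/-127 = 84.25.
p = 84 reproduces all three channels after rounding.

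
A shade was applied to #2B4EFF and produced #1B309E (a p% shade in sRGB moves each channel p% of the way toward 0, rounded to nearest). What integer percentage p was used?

38%

#2B4EFF is rgb(43, 78, 255); #1B309E is rgb(27, 48, 158).
On the B channel (widest range): 158 ≈ 255 + (p/100)(0 − 255), so p ≈ 100×(158 − 255)/(0 − 255) = -9700/-255 = 38.04.
p = 38 reproduces all three channels after rounding.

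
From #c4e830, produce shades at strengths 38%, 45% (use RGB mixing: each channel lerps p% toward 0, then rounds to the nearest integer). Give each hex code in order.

#7a901e, #6c801a

#c4e830 is rgb(196, 232, 48).
38%: (196 − 74.48 = 121.52→122, 232 − 88.16 = 143.84→144, 48 − 18.24 = 29.76→30) → #7a901e
45%: (196 − 88.2 = 107.8→108, 232 − 104.4 = 127.6→128, 48 − 21.6 = 26.4→26) → #6c801a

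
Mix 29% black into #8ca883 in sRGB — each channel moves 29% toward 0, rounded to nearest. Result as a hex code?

#63775d

#8ca883 is rgb(140, 168, 131).
Lerp each channel 29% toward 0:
  R: 140 + 0.29×(0−140) = 140 − 40.6 = 99.4 → 99
  G: 168 + 0.29×(0−168) = 168 − 48.72 = 119.28 → 119
  B: 131 + 0.29×(0−131) = 131 − 37.99 = 93.01 → 93
rgb(99, 119, 93) = #63775d.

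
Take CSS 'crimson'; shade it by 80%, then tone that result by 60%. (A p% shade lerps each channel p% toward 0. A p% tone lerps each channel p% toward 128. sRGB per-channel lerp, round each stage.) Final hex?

#5E4E52

CSS crimson is rgb(220, 20, 60).
Lerp each channel 80% toward 0:
  R: 220 − 176 = 44 → 44
  G: 20 − 16 = 4 → 4
  B: 60 + 0.8×(0−60) = 60 − 48 = 12 → 12
After the shade: rgb(44, 4, 12) = #2C040C.
A 60% tone moves each channel 60% toward 128:
  R: 44 + 50.4 = 94.4 → 94
  G: 4 + 0.6×(128−4) = 4 + 74.4 = 78.4 → 78
  B: 12 + 0.6×(128−12) = 12 + 69.6 = 81.6 → 82
rgb(94, 78, 82) = #5E4E52.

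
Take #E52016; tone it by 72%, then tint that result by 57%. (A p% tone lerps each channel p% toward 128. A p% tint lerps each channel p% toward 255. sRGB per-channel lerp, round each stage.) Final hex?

#E52016 is rgb(229, 32, 22).
Per channel, c → c + 0.72(128 − c):
  R: 229 − 72.72 = 156.28 → 156
  G: 32 + 0.72×(128−32) = 32 + 69.12 = 101.12 → 101
  B: 22 + 0.72×(128−22) = 22 + 76.32 = 98.32 → 98
After the tone: rgb(156, 101, 98) = #9C6562.
A 57% tint moves each channel 57% toward 255:
  R: 156 + 0.57×(255−156) = 156 + 56.43 = 212.43 → 212
  G: 101 + 0.57×(255−101) = 101 + 87.78 = 188.78 → 189
  B: 98 + 89.49 = 187.49 → 187
rgb(212, 189, 187) = #D4BDBB.

#D4BDBB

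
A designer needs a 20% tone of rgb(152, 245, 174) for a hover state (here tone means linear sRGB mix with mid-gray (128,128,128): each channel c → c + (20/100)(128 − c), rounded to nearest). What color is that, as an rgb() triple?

rgb(147, 222, 165)

Per channel, c → c + 0.2(128 − c):
  R: 152 − 4.8 = 147.2 → 147
  G: 245 − 23.4 = 221.6 → 222
  B: 174 − 9.2 = 164.8 → 165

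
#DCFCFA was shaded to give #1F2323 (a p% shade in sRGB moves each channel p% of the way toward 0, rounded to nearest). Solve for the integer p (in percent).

86%

#DCFCFA is rgb(220, 252, 250); #1F2323 is rgb(31, 35, 35).
On the G channel (widest range): 35 ≈ 252 + (p/100)(0 − 252), so p ≈ 100×(35 − 252)/(0 − 252) = -21700/-252 = 86.11.
p = 86 reproduces all three channels after rounding.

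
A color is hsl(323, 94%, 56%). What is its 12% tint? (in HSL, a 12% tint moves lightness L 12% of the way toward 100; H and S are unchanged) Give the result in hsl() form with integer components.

L moves 12% from 56 toward 100: 56 + 5.28 = 61.28 → 61.
H and S are unchanged.

hsl(323, 94%, 61%)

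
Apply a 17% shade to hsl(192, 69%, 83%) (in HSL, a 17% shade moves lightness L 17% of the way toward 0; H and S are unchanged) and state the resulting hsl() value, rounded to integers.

hsl(192, 69%, 69%)

L moves 17% from 83 toward 0: 83 − 14.11 = 68.89 → 69.
H and S are unchanged.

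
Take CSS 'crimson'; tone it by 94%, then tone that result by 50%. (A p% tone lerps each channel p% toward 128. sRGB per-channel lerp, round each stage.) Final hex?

CSS crimson is rgb(220, 20, 60).
A 94% tone moves each channel 94% toward 128:
  R: 220 + 0.94×(128−220) = 220 − 86.48 = 133.52 → 134
  G: 20 + 101.52 = 121.52 → 122
  B: 60 + 0.94×(128−60) = 60 + 63.92 = 123.92 → 124
After the tone: rgb(134, 122, 124) = #867a7c.
Per channel, c → c + 0.5(128 − c):
  R: 134 − 3 = 131 → 131
  G: 122 + 0.5×(128−122) = 122 + 3 = 125 → 125
  B: 124 + 0.5×(128−124) = 124 + 2 = 126 → 126
rgb(131, 125, 126) = #837d7e.

#837d7e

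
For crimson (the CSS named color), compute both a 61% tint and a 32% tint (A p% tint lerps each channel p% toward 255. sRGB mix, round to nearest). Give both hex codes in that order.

#f1a3b3, #e75f7a

CSS crimson is rgb(220, 20, 60).
61% tint:
  R: 220 + 21.35 = 241.35 → 241
  G: 20 + 0.61×(255−20) = 20 + 143.35 = 163.35 → 163
  B: 60 + 0.61×(255−60) = 60 + 118.95 = 178.95 → 179
  → #f1a3b3
32% tint:
  R: 220 + 11.2 = 231.2 → 231
  G: 20 + 75.2 = 95.2 → 95
  B: 60 + 62.4 = 122.4 → 122
  → #e75f7a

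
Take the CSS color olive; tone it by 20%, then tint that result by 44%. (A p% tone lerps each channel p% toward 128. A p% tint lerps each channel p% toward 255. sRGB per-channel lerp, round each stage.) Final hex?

#B8B87F

CSS olive is rgb(128, 128, 0).
Per channel, c → c + 0.2(128 − c):
  R: 128 + 0 = 128 → 128
  G: 128 + 0.2×(128−128) = 128 + 0 = 128 → 128
  B: 0 + 0.2×(128−0) = 0 + 25.6 = 25.6 → 26
After the tone: rgb(128, 128, 26) = #80801A.
Lerp each channel 44% toward 255:
  R: 128 + 0.44×(255−128) = 128 + 55.88 = 183.88 → 184
  G: 128 + 55.88 = 183.88 → 184
  B: 26 + 0.44×(255−26) = 26 + 100.76 = 126.76 → 127
rgb(184, 184, 127) = #B8B87F.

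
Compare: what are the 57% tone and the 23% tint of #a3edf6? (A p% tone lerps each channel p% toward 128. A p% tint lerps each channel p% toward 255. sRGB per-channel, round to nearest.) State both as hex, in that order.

#8fafb3, #b8f1f8

#a3edf6 is rgb(163, 237, 246).
57% tone:
  R: 163 + 0.57×(128−163) = 163 − 19.95 = 143.05 → 143
  G: 237 + 0.57×(128−237) = 237 − 62.13 = 174.87 → 175
  B: 246 − 67.26 = 178.74 → 179
  → #8fafb3
23% tint:
  R: 163 + 0.23×(255−163) = 163 + 21.16 = 184.16 → 184
  G: 237 + 0.23×(255−237) = 237 + 4.14 = 241.14 → 241
  B: 246 + 0.23×(255−246) = 246 + 2.07 = 248.07 → 248
  → #b8f1f8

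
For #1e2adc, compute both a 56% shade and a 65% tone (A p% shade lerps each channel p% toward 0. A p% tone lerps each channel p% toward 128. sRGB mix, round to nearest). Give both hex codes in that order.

#1e2adc is rgb(30, 42, 220).
56% shade:
  R: 30 − 16.8 = 13.2 → 13
  G: 42 + 0.56×(0−42) = 42 − 23.52 = 18.48 → 18
  B: 220 + 0.56×(0−220) = 220 − 123.2 = 96.8 → 97
  → #0d1261
65% tone:
  R: 30 + 0.65×(128−30) = 30 + 63.7 = 93.7 → 94
  G: 42 + 0.65×(128−42) = 42 + 55.9 = 97.9 → 98
  B: 220 − 59.8 = 160.2 → 160
  → #5e62a0

#0d1261, #5e62a0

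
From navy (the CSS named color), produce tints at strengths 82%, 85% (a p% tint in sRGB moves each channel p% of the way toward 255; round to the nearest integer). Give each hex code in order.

#d1d1e8, #d9d9ec

CSS navy is rgb(0, 0, 128).
82%: (0 + 209.1 = 209.1→209, 0 + 209.1 = 209.1→209, 128 + 104.14 = 232.14→232) → #d1d1e8
85%: (0 + 216.75 = 216.75→217, 0 + 216.75 = 216.75→217, 128 + 107.95 = 235.95→236) → #d9d9ec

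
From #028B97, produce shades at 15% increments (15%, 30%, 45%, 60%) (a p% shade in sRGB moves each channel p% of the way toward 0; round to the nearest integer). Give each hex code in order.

#027680, #01616A, #014C53, #01383C

#028B97 is rgb(2, 139, 151).
15%: (2→2, 139 − 20.85 = 118.15→118, 151 − 22.65 = 128.35→128) → #027680
30%: (2 − 0.6 = 1.4→1, 139 − 41.7 = 97.3→97, 151 − 45.3 = 105.7→106) → #01616A
45%: (2 − 0.9 = 1.1→1, 139 − 62.55 = 76.45→76, 151 − 67.95 = 83.05→83) → #014C53
60%: (2 − 1.2 = 0.8→1, 139 − 83.4 = 55.6→56, 151 − 90.6 = 60.4→60) → #01383C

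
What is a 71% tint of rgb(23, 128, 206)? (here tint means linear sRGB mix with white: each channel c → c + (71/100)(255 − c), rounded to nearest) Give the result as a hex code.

#BCDAF1

A 71% tint moves each channel 71% toward 255:
  R: 23 + 0.71×(255−23) = 23 + 164.72 = 187.72 → 188
  G: 128 + 0.71×(255−128) = 128 + 90.17 = 218.17 → 218
  B: 206 + 0.71×(255−206) = 206 + 34.79 = 240.79 → 241
rgb(188, 218, 241) = #BCDAF1.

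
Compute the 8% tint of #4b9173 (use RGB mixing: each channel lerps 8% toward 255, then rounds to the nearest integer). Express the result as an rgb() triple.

#4b9173 is rgb(75, 145, 115).
An 8% tint moves each channel 8% toward 255:
  R: 75 + 0.08×(255−75) = 75 + 14.4 = 89.4 → 89
  G: 145 + 8.8 = 153.8 → 154
  B: 115 + 11.2 = 126.2 → 126

rgb(89, 154, 126)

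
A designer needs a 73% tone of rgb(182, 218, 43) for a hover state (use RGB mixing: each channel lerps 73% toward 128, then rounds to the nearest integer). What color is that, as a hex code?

#8F9869

A 73% tone moves each channel 73% toward 128:
  R: 182 − 39.42 = 142.58 → 143
  G: 218 − 65.7 = 152.3 → 152
  B: 43 + 62.05 = 105.05 → 105
rgb(143, 152, 105) = #8F9869.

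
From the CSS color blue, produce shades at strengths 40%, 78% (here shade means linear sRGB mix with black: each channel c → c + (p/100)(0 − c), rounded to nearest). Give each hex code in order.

#000099, #000038

CSS blue is rgb(0, 0, 255).
40%: (0→0, 0→0, 255 − 102 = 153→153) → #000099
78%: (0→0, 0→0, 255 − 198.9 = 56.1→56) → #000038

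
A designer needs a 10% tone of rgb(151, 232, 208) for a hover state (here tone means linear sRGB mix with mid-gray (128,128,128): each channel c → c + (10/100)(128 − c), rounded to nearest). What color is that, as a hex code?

A 10% tone moves each channel 10% toward 128:
  R: 151 − 2.3 = 148.7 → 149
  G: 232 − 10.4 = 221.6 → 222
  B: 208 − 8 = 200 → 200
rgb(149, 222, 200) = #95DEC8.

#95DEC8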